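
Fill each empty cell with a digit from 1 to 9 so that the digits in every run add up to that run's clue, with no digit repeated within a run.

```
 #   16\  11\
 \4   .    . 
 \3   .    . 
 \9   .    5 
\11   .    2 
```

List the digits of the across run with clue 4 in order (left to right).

1 3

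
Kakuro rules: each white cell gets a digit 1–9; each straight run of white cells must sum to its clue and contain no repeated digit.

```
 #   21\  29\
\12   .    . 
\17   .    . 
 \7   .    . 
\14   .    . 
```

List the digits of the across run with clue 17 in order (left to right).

8 9

17 in 2 cells must be {8,9}; 29 in 4 cells must be {5,7,8,9}.
Only 5 fits R3C2 under both its across sum 7 and down sum 29.
R3C1 = 7 − 5 = 2 completes the 7 across.
Nothing is forced directly, so branch on R2C1, whose candidates are 8 or 9. If R2C1 = 9: that forces R2C2 = 8, R4C1 = 6, after which R4C2 would have to be in {8} for the 14 across but in {7,9} for the 29 down — contradiction. So R2C1 = 8.
R2C2 = 17 − 8 = 9 completes the 17 across.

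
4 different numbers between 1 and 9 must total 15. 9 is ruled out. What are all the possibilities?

{1,2,4,8}; {1,2,5,7}; {1,3,4,7}; {1,3,5,6}; {2,3,4,6}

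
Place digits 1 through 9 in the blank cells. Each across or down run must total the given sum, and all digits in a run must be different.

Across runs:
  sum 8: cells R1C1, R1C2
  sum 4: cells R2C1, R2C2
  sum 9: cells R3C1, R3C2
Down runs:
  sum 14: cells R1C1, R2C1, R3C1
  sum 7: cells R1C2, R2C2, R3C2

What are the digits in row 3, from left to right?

4 in 2 cells must be {1,3}; 7 in 3 cells must be {1,2,4}.
The 4 across and the 7 down share only 1, so R2C2 = 1.
Given what's placed, R1C2 must be 2 to fit the 8 across and 7 down.
R2C1 = 4 − 1 = 3 completes the 4 across.
R3C2 = 7 − 3 = 4 completes the 7 down.
R1C1 = 8 − 2 = 6 completes the 8 across.
R3C1 = 9 − 4 = 5 completes the 9 across.

5 4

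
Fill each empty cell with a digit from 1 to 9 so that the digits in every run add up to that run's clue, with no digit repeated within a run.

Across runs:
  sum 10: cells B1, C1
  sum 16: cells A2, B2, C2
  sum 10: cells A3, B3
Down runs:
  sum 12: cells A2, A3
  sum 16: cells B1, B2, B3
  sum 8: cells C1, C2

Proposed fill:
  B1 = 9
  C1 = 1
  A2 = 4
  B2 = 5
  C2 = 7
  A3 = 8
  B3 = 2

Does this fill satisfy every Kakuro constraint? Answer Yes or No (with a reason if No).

Across: 9+1=10; 4+5+7=16; 8+2=10. Down: 4+8=12; 9+5+2=16; 1+7=8. No digit repeats within any run.

Yes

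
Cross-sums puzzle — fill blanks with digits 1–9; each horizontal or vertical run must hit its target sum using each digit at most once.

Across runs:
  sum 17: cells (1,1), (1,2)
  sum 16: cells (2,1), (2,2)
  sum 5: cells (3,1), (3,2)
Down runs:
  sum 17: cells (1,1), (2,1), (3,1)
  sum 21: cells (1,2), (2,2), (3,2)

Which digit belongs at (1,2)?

8

17 in 2 cells must be {8,9}; 16 in 2 cells must be {7,9}.
The 5 across and the 21 down share only 4, so (3,2) = 4.
Given what's placed, (2,2) must be 9 to fit the 16 across and 21 down.
(3,1) = 5 − 4 = 1 completes the 5 across.
(1,1) = 9: the only remaining digit allowed by both the 17 across and the 17 down.
(1,2) = 17 − 9 = 8 completes the 17 across.
(2,1) = 16 − 9 = 7 completes the 16 across.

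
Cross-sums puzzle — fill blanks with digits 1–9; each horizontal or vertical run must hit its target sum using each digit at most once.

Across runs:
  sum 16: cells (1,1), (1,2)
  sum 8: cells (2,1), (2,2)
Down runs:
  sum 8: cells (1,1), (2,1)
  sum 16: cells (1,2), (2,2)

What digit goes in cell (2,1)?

1

16 in 2 cells must be {7,9}.
The 16 across and the 8 down share only 7, so (1,1) = 7.
(1,2) = 16 − 7 = 9 completes the 16 across.
(2,1) = 8 − 7 = 1 completes the 8 down.
(2,2) = 8 − 1 = 7 completes the 8 across.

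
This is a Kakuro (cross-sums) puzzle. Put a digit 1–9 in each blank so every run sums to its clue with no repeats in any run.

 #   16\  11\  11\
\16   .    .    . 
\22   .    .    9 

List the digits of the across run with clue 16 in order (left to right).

9 5 2

16 in 2 cells must be {7,9}.
R1C3 = 11 − 9 = 2 completes the 11 down.
R2C1 = 7: the only remaining digit allowed by both the 22 across and the 16 down.
R2C2 = 22 − 16 = 6 completes the 22 across.
R1C1 = 16 − 7 = 9 completes the 16 down.
R1C2 = 16 − 11 = 5 completes the 16 across.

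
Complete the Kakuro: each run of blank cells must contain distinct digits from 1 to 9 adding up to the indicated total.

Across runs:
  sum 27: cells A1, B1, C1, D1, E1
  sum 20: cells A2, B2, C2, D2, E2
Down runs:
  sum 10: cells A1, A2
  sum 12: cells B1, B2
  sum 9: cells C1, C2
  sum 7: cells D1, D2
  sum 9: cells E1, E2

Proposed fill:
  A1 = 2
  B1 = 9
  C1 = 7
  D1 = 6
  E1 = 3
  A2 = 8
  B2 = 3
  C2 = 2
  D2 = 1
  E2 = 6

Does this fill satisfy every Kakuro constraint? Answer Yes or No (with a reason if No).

Across: 2+9+7+6+3=27; 8+3+2+1+6=20. Down: 2+8=10; 9+3=12; 7+2=9; 6+1=7; 3+6=9. No digit repeats within any run.

Yes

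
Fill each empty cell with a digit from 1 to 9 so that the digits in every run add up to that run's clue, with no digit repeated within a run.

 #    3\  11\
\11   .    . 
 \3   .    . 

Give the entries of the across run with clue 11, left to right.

2, 9

3 in 2 cells must be {1,2}.
The 11 across and the 3 down share only 2, so R1C1 = 2.
R1C2 = 11 − 2 = 9 completes the 11 across.
R2C1 = 3 − 2 = 1 completes the 3 down.
R2C2 = 3 − 1 = 2 completes the 3 across.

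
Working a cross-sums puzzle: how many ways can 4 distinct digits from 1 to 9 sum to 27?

3

4 distinct digits from 1–9 sum between 10 and 30.
Enumerating: {3,7,8,9}, {4,6,8,9}, {5,6,7,9}.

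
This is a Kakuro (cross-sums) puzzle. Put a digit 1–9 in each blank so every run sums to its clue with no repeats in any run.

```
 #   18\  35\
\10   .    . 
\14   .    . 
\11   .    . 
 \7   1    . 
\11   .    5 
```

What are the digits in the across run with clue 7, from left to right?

35 in 5 cells must be {5,6,7,8,9}.
R4C2 = 7 − 1 = 6 completes the 7 across.

1 6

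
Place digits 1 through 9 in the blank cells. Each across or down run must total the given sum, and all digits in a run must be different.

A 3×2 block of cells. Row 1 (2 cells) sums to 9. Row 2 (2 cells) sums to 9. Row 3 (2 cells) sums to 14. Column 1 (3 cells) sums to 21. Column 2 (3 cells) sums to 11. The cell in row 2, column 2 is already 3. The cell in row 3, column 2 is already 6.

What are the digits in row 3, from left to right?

(1,2) = 11 − 9 = 2 completes the 11 down.
(2,1) = 9 − 3 = 6 completes the 9 across.
(3,1) = 14 − 6 = 8 completes the 14 across.
(1,1) = 9 − 2 = 7 completes the 9 across.

8 6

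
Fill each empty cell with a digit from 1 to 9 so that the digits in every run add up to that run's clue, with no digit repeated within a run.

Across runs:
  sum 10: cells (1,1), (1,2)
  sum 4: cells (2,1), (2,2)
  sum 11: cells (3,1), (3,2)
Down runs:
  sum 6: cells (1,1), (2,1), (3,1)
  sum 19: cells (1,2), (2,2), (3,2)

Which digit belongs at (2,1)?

1

4 in 2 cells must be {1,3}; 6 in 3 cells must be {1,2,3}.
The 4 across and the 19 down share only 3, so (2,2) = 3.
(2,1) = 4 − 3 = 1 completes the 4 across.
Nothing is forced directly, so branch on (1,1), whose candidates are 2 or 3. If (1,1) = 2: then (1,2) would have to be in {8} for the 10 across but in {7,9} for the 19 down — contradiction. So (1,1) = 3.
(1,2) = 10 − 3 = 7 completes the 10 across.
(3,1) = 6 − 4 = 2 completes the 6 down.
(3,2) = 11 − 2 = 9 completes the 11 across.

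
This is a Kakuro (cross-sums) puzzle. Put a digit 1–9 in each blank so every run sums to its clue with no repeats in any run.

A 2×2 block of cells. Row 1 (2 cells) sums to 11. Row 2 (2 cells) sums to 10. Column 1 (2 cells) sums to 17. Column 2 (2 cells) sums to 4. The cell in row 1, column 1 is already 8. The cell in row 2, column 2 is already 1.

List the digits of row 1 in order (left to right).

8 3

17 in 2 cells must be {8,9}; 4 in 2 cells must be {1,3}.
(1,2) = 11 − 8 = 3 completes the 11 across.
(2,1) = 10 − 1 = 9 completes the 10 across.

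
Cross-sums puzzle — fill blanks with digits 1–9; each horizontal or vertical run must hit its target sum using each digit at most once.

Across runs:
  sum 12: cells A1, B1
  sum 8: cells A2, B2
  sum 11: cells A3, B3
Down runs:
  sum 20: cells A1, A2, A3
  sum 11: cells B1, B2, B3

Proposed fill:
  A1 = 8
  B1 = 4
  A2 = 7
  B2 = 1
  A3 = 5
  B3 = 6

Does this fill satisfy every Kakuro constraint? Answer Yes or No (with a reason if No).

Yes

Across: 8+4=12; 7+1=8; 5+6=11. Down: 8+7+5=20; 4+1+6=11. No digit repeats within any run.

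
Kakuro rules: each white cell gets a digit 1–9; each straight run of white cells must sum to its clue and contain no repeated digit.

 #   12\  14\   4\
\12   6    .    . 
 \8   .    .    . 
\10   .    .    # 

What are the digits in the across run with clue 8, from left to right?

4 1 3

4 in 2 cells must be {1,3}.
R1C3 = 1: the only remaining digit allowed by both the 12 across and the 4 down.
R2C3 = 4 − 1 = 3 completes the 4 down.
R1C2 = 12 − 7 = 5 completes the 12 across.
Given what's placed, R2C2 must be 1 to fit the 8 across and 14 down.
R3C2 = 14 − 6 = 8 completes the 14 down.
R2C1 = 8 − 4 = 4 completes the 8 across.
R3C1 = 10 − 8 = 2 completes the 10 across.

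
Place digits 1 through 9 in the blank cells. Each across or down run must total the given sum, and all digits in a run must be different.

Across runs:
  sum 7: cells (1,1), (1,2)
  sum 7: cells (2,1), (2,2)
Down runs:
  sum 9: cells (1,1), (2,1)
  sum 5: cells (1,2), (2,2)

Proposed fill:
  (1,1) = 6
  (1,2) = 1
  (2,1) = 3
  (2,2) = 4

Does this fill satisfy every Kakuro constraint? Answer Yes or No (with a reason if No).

Yes

Across: 6+1=7; 3+4=7. Down: 6+3=9; 1+4=5. No digit repeats within any run.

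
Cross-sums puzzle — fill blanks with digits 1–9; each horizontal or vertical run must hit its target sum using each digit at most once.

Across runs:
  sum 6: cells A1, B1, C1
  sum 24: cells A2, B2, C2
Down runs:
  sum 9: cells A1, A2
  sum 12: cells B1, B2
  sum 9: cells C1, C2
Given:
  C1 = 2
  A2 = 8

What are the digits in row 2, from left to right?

8, 9, 7

6 in 3 cells must be {1,2,3}; 24 in 3 cells must be {7,8,9}.
A1 = 9 − 8 = 1 completes the 9 down.
B1 = 6 − 3 = 3 completes the 6 across.
B2 = 12 − 3 = 9 completes the 12 down.
C2 = 24 − 17 = 7 completes the 24 across.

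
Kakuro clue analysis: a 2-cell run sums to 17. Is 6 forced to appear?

The only way to make 17 from 2 distinct digits is {8,9}, which does not contain 6.

No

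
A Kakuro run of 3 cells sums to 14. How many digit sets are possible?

8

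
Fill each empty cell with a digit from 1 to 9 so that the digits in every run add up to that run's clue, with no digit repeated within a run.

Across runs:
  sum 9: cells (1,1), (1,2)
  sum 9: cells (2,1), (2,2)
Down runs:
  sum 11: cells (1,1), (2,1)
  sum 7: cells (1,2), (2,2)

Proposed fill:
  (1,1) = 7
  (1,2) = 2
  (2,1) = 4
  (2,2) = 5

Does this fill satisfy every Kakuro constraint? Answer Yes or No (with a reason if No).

Across: 7+2=9; 4+5=9. Down: 7+4=11; 2+5=7. No digit repeats within any run.

Yes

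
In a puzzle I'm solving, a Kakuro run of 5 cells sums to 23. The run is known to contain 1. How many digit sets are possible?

5 distinct digits from 1–9 sum between 15 and 35.
Keeping only sets containing 1.

8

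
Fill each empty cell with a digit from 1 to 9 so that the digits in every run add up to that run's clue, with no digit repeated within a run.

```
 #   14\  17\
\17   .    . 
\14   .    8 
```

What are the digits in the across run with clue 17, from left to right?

17 in 2 cells must be {8,9}.
R1C2 = 17 − 8 = 9 completes the 17 down.
R2C1 = 14 − 8 = 6 completes the 14 across.
R1C1 = 17 − 9 = 8 completes the 17 across.

8 9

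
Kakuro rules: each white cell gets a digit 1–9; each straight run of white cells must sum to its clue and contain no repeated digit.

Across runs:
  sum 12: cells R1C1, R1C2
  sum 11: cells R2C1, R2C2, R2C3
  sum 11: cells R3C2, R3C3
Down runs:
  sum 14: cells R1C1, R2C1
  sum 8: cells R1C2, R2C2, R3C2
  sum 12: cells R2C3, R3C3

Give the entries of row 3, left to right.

3 8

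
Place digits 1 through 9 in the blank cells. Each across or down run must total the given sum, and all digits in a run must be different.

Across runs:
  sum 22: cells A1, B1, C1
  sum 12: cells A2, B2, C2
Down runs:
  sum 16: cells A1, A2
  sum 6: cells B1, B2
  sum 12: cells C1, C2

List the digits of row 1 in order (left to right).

9 5 8

16 in 2 cells must be {7,9}.
The 22 across and the 6 down share only 5, so B1 = 5.
B2 = 6 − 5 = 1 completes the 6 down.
Given what's placed, A1 must be 9 to fit the 22 across and 16 down.
C1 = 22 − 14 = 8 completes the 22 across.
A2 = 16 − 9 = 7 completes the 16 down.
C2 = 12 − 8 = 4 completes the 12 across.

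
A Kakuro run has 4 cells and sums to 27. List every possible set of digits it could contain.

4 distinct digits from 1–9 sum between 10 and 30.

{3,7,8,9}; {4,6,8,9}; {5,6,7,9}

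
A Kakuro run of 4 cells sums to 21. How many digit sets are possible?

11

4 distinct digits from 1–9 sum between 10 and 30.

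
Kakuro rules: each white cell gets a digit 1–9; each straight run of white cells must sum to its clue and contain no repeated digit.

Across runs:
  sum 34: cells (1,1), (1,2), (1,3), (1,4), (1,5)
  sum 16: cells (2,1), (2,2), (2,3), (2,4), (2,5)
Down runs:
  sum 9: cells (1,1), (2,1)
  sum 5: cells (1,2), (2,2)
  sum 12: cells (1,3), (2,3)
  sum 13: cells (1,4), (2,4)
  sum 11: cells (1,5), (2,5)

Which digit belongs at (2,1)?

3

34 in 5 cells must be {4,6,7,8,9}; 16 in 5 cells must be {1,2,3,4,6}.
Only 4 fits (1,2) under both its across sum 34 and down sum 5.
(2,2) = 5 − 4 = 1 completes the 5 down.
Nothing is forced directly, so branch on (2,4), whose candidates are 4 or 6. If (2,4) = 4: that forces (1,4) = 9, (2,3) = 3, after which (1,3) would have to be in {6,7,8} for the 34 across but in {9} for the 12 down — contradiction. So (2,4) = 6.
(1,4) = 13 − 6 = 7 completes the 13 down.
No cell is forced outright now. (1,1) can only be 6 or 8 (the digits allowed by both its 34 across and its 9 down). If (1,1) = 8: that forces (1,3) = 9, (1,5) = 6, after which (2,1) would have to be in {2,3,4} for the 16 across but in {1} for the 9 down — contradiction. So (1,1) = 6.
(2,1) = 9 − 6 = 3 completes the 9 down.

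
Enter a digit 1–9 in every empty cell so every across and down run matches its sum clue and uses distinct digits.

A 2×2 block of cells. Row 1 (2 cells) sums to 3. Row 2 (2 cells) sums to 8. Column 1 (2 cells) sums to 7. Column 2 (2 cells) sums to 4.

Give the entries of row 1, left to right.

2 1

3 in 2 cells must be {1,2}; 4 in 2 cells must be {1,3}.
The 3 across and the 4 down share only 1, so (1,2) = 1.
(2,2) = 4 − 1 = 3 completes the 4 down.
(1,1) = 3 − 1 = 2 completes the 3 across.
(2,1) = 8 − 3 = 5 completes the 8 across.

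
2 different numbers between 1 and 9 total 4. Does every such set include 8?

The only way to make 4 from 2 distinct digits is {1,3}, which does not contain 8.

No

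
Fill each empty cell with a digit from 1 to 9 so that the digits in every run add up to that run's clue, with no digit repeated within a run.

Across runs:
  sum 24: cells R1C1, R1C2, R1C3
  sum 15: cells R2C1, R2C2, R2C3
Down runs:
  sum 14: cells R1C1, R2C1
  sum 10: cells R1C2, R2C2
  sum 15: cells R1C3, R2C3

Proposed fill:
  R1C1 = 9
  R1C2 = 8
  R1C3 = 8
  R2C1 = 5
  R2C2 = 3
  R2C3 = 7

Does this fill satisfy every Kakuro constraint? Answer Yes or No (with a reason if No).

No — the across run R1C1–R1C3 sums to 25, not 24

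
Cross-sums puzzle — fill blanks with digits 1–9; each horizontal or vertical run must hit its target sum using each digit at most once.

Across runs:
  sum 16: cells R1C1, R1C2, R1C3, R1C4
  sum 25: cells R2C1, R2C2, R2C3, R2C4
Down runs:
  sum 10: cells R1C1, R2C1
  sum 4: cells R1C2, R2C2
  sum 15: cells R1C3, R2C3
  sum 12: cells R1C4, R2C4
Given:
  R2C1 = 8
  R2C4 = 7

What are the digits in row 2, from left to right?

8 1 9 7

4 in 2 cells must be {1,3}.
R1C1 = 10 − 8 = 2 completes the 10 down.
R1C4 = 12 − 7 = 5 completes the 12 down.
Given what's placed, R2C2 must be 1 to fit the 25 across and 4 down.
R2C3 = 25 − 16 = 9 completes the 25 across.
R1C2 = 4 − 1 = 3 completes the 4 down.
R1C3 = 16 − 10 = 6 completes the 16 across.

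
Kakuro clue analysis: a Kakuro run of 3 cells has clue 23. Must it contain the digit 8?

The only way to make 23 from 3 distinct digits is {6,8,9}, which contains 8.

Yes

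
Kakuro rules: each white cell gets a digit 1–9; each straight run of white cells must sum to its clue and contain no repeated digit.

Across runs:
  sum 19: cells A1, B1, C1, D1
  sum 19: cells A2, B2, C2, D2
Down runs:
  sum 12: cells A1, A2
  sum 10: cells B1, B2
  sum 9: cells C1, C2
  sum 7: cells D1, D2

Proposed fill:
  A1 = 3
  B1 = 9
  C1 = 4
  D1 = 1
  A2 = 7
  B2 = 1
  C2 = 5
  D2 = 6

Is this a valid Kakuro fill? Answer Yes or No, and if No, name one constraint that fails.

No — the down run A1–A2 sums to 10, not 12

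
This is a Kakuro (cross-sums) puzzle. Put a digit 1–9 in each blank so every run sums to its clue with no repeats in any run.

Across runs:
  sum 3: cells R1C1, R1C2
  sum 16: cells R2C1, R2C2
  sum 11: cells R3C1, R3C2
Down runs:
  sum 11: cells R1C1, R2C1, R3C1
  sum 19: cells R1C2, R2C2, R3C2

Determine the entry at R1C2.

2

3 in 2 cells must be {1,2}; 16 in 2 cells must be {7,9}.
The 3 across and the 19 down share only 2, so R1C2 = 2.
The 16 across and the 11 down share only 7, so R2C1 = 7.
R2C2 = 16 − 7 = 9 completes the 16 across.
R3C1 = 3: the only remaining digit allowed by both the 11 across and the 11 down.
R3C2 = 11 − 3 = 8 completes the 11 across.
R1C1 = 3 − 2 = 1 completes the 3 across.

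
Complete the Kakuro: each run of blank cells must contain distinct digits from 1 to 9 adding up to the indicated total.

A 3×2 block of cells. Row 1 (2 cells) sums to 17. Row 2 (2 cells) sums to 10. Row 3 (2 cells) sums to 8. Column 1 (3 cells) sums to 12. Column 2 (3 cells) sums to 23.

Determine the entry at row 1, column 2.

17 in 2 cells must be {8,9}; 23 in 3 cells must be {6,8,9}.
The 8 across and the 23 down share only 6, so (3,2) = 6.
(3,1) = 8 − 6 = 2 completes the 8 across.
Given what's placed, (1,1) must be 9 to fit the 17 across and 12 down.
(1,2) = 17 − 9 = 8 completes the 17 across.
(2,1) = 12 − 11 = 1 completes the 12 down.
(2,2) = 10 − 1 = 9 completes the 10 across.

8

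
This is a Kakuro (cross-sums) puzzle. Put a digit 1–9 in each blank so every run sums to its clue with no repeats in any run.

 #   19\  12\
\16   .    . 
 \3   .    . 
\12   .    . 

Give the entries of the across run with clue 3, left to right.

16 in 2 cells must be {7,9}; 3 in 2 cells must be {1,2}.
The 3 across and the 19 down share only 2, so R2C1 = 2.
R2C2 = 3 − 2 = 1 completes the 3 across.
Given what's placed, R1C1 must be 9 to fit the 16 across and 19 down.
R1C2 = 16 − 9 = 7 completes the 16 across.
R3C1 = 19 − 11 = 8 completes the 19 down.
R3C2 = 12 − 8 = 4 completes the 12 across.

2, 1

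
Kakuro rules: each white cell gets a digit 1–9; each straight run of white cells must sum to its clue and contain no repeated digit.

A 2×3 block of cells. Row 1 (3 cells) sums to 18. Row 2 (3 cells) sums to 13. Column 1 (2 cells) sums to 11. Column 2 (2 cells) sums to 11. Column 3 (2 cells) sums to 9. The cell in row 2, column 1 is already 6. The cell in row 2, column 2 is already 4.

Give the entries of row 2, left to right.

6 4 3

(1,1) = 11 − 6 = 5 completes the 11 down.
(1,2) = 11 − 4 = 7 completes the 11 down.
(1,3) = 18 − 12 = 6 completes the 18 across.
(2,3) = 13 − 10 = 3 completes the 13 across.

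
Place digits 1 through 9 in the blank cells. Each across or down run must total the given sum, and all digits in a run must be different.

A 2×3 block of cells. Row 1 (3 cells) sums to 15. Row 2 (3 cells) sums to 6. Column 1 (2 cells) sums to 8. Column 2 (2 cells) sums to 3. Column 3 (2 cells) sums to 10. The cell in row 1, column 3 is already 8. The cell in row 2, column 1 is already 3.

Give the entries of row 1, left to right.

5 2 8

6 in 3 cells must be {1,2,3}; 3 in 2 cells must be {1,2}.
(1,1) = 8 − 3 = 5 completes the 8 down.
(1,2) = 15 − 13 = 2 completes the 15 across.
(2,2) = 3 − 2 = 1 completes the 3 down.
(2,3) = 6 − 4 = 2 completes the 6 across.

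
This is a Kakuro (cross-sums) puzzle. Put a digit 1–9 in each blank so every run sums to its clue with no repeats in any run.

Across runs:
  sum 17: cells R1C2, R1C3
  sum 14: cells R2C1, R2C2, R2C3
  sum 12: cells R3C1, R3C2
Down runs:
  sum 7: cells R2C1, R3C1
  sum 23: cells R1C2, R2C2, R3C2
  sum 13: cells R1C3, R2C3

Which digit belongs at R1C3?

8

17 in 2 cells must be {8,9}; 23 in 3 cells must be {6,8,9}.
Nothing is forced directly, so branch on R1C2, whose candidates are 8 or 9. If R1C2 = 8: that forces R1C3 = 9, R2C3 = 4, R3C2 = 9, after which R2C2 would have to be in {1,2,3,7,8,9} for the 14 across but in {6} for the 23 down — contradiction. So R1C2 = 9.
R1C3 = 17 − 9 = 8 completes the 17 across.
R2C3 = 13 − 8 = 5 completes the 13 down.
R3C2 = 8: the only remaining digit allowed by both the 12 across and the 23 down.
R2C2 = 23 − 17 = 6 completes the 23 down.
R3C1 = 12 − 8 = 4 completes the 12 across.
R2C1 = 14 − 11 = 3 completes the 14 across.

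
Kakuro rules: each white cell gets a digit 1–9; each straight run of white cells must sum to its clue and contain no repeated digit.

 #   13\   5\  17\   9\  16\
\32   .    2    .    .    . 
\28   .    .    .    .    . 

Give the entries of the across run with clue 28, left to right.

17 in 2 cells must be {8,9}; 16 in 2 cells must be {7,9}.
R2C2 = 5 − 2 = 3 completes the 5 down.
No cell is forced outright now. R1C4 can only be 6 or 7 or 8 (the digits allowed by both its 32 across and its 9 down). If R1C4 = 6: then R2C4 would have to be in {1,2,4,5,6,7,8,9} for the 28 across but in {3} for the 9 down — contradiction. If R1C4 = 7: that forces R1C5 = 9, R2C4 = 2, after which R2C5 would have to be in {6,8,9} for the 28 across but in {7} for the 16 down — contradiction. So R1C4 = 8.
Given what's placed, R1C3 must be 9 to fit the 32 across and 17 down.
R1C5 = 7: the only remaining digit allowed by both the 32 across and the 16 down.
R2C3 = 17 − 9 = 8 completes the 17 down.
R2C4 = 9 − 8 = 1 completes the 9 down.
R2C5 = 16 − 7 = 9 completes the 16 down.
R1C1 = 32 − 26 = 6 completes the 32 across.
R2C1 = 28 − 21 = 7 completes the 28 across.

7, 3, 8, 1, 9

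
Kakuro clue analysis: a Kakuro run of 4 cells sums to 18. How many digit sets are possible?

4 distinct digits from 1–9 sum between 10 and 30.

11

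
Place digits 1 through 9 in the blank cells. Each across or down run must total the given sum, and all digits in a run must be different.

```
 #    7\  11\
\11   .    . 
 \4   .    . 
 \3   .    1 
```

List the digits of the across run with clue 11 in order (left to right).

4 in 2 cells must be {1,3}; 3 in 2 cells must be {1,2}; 7 in 3 cells must be {1,2,4}.
Intersecting the 4 across with the 7 down forces R2C1 = 1.
R2C2 = 4 − 1 = 3 completes the 4 across.
R3C1 = 3 − 1 = 2 completes the 3 across.
R1C1 = 7 − 3 = 4 completes the 7 down.
R1C2 = 11 − 4 = 7 completes the 11 across.

4 7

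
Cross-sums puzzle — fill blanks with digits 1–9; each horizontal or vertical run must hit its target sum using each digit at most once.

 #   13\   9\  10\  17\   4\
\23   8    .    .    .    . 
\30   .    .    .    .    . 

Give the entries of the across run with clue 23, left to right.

8 2 1 9 3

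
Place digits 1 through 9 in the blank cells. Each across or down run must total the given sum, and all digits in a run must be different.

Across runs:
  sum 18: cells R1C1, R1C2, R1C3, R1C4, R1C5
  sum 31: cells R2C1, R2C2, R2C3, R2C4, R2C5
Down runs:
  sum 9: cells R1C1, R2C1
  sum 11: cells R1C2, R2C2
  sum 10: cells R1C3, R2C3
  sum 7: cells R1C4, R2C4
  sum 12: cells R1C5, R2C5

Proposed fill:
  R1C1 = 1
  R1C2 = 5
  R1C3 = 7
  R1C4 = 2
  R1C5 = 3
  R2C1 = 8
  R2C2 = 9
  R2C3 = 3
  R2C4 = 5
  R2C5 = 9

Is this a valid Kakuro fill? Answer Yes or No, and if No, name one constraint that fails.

No — the across run R2C1–R2C5 sums to 34, not 31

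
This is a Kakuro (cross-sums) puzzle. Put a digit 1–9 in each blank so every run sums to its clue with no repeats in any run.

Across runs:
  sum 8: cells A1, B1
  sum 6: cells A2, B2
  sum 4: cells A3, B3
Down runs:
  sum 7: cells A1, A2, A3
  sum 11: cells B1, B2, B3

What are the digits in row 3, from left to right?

4 in 2 cells must be {1,3}; 7 in 3 cells must be {1,2,4}.
The 4 across and the 7 down share only 1, so A3 = 1.
B3 = 4 − 1 = 3 completes the 4 across.
Given what's placed, A1 must be 2 to fit the 8 across and 7 down.
B1 = 8 − 2 = 6 completes the 8 across.
A2 = 7 − 3 = 4 completes the 7 down.
B2 = 6 − 4 = 2 completes the 6 across.

1 3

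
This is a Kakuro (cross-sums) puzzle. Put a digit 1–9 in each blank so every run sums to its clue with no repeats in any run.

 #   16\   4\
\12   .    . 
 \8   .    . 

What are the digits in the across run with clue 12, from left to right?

9 3

16 in 2 cells must be {7,9}; 4 in 2 cells must be {1,3}.
The 12 across and the 4 down share only 3, so R1C2 = 3.
The 8 across and the 16 down share only 7, so R2C1 = 7.
R2C2 = 8 − 7 = 1 completes the 8 across.
R1C1 = 12 − 3 = 9 completes the 12 across.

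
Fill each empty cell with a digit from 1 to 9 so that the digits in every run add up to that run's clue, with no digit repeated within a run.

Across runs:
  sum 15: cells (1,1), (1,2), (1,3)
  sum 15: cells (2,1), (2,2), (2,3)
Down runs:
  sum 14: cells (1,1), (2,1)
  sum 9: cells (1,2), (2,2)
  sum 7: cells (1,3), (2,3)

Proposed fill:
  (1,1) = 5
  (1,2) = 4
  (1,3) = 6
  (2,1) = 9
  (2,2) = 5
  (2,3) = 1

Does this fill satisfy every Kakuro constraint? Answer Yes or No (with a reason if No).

Yes

Across: 5+4+6=15; 9+5+1=15. Down: 5+9=14; 4+5=9; 6+1=7. No digit repeats within any run.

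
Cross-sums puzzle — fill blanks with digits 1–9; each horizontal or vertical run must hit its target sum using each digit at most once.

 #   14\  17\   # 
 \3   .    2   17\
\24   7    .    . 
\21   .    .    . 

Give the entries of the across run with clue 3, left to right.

1 2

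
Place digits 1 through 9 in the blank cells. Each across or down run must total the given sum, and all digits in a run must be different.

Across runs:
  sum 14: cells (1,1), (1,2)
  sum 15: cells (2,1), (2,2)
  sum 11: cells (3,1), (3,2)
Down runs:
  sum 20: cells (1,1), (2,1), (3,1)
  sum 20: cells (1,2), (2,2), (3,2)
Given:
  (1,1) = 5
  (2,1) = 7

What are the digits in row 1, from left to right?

(1,2) = 14 − 5 = 9 completes the 14 across.
(2,2) = 15 − 7 = 8 completes the 15 across.
(3,1) = 20 − 12 = 8 completes the 20 down.
(3,2) = 11 − 8 = 3 completes the 11 across.

5 9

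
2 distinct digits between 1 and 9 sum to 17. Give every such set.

{8,9}

2 distinct digits from 1–9 sum between 3 and 17.
Only one set works: {8,9}.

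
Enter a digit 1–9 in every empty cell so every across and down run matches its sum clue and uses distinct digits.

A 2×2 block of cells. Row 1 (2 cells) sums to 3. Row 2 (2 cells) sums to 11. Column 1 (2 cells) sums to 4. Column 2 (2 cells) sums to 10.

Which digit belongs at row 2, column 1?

3

3 in 2 cells must be {1,2}; 4 in 2 cells must be {1,3}.
The 3 across and the 4 down share only 1, so (1,1) = 1.
(1,2) = 3 − 1 = 2 completes the 3 across.
(2,1) = 4 − 1 = 3 completes the 4 down.
(2,2) = 11 − 3 = 8 completes the 11 across.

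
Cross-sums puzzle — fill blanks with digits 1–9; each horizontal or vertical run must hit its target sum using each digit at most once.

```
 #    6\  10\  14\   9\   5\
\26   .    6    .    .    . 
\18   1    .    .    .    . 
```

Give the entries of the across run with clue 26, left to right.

5 6 8 4 3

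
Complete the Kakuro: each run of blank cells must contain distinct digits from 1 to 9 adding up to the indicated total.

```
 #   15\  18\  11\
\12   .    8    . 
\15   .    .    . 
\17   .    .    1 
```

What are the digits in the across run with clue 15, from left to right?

5, 3, 7

R1C3 = 3: the only remaining digit allowed by both the 12 across and the 11 down.
R2C3 = 11 − 4 = 7 completes the 11 down.
R1C1 = 12 − 11 = 1 completes the 12 across.
R3C1 = 9: the only remaining digit allowed by both the 17 across and the 15 down.
R3C2 = 17 − 10 = 7 completes the 17 across.
R2C1 = 15 − 10 = 5 completes the 15 down.
R2C2 = 15 − 12 = 3 completes the 15 across.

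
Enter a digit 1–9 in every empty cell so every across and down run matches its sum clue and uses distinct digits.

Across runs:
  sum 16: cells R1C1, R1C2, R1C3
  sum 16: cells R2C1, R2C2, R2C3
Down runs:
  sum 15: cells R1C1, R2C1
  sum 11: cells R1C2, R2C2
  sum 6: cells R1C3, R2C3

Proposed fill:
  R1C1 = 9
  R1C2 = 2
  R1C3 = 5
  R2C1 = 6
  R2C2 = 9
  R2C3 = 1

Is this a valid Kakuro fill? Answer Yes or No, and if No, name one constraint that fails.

Across: 9+2+5=16; 6+9+1=16. Down: 9+6=15; 2+9=11; 5+1=6. No digit repeats within any run.

Yes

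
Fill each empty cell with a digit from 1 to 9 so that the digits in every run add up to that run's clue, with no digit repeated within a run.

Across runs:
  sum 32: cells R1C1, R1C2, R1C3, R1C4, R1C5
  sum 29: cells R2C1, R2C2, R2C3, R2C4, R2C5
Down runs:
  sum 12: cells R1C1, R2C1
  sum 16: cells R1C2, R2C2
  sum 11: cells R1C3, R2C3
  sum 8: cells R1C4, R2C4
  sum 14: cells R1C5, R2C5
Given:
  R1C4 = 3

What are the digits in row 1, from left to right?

5 7 9 3 8

16 in 2 cells must be {7,9}.
R2C4 = 8 − 3 = 5 completes the 8 down.
No cell is forced outright now. R2C5 can only be 6 or 8 or 9 (the digits allowed by both its 29 across and its 14 down). If R2C5 = 8: then R1C5 would have to be in {5,7,8,9} for the 32 across but in {6} for the 14 down — contradiction. If R2C5 = 9: that forces R1C5 = 5, R2C2 = 7, R1C2 = 9, after which R2C1 would have to be in {2,6} for the 29 across but in {3,4,5,7,8,9} for the 12 down — contradiction. So R2C5 = 6.
R1C5 = 14 − 6 = 8 completes the 14 down.
No cell is forced outright now. R1C3 can only be 5 or 7 or 9 (the digits allowed by both its 32 across and its 11 down). If R1C3 = 5: then R2C3 would have to be in {1,2,3,7,8,9} for the 29 across but in {6} for the 11 down — contradiction. If R1C3 = 7: that forces R1C2 = 9, R2C2 = 7, after which R2C3 would have to be in {2,3,8,9} for the 29 across but in {4} for the 11 down — contradiction. So R1C3 = 9.
Given what's placed, R1C2 must be 7 to fit the 32 across and 16 down.
R2C2 = 16 − 7 = 9 completes the 16 down.
R2C3 = 11 − 9 = 2 completes the 11 down.
R1C1 = 32 − 27 = 5 completes the 32 across.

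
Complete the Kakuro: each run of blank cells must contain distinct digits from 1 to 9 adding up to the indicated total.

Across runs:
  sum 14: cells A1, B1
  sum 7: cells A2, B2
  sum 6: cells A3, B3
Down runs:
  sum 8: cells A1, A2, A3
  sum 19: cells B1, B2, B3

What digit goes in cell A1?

The 14 across and the 8 down share only 5, so A1 = 5.
B1 = 14 − 5 = 9 completes the 14 across.
Nothing is forced directly, so branch on A2, whose candidates are 1 or 2. If A2 = 2: then B2 would have to be in {5} for the 7 across but in {2,3,4,6,7,8} for the 19 down — contradiction. So A2 = 1.
B2 = 7 − 1 = 6 completes the 7 across.
A3 = 8 − 6 = 2 completes the 8 down.
B3 = 6 − 2 = 4 completes the 6 across.

5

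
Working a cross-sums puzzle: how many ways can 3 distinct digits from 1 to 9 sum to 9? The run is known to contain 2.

3 distinct digits from 1–9 sum between 6 and 24.
Keeping only sets containing 2.
Enumerating: {1,2,6}, {2,3,4}.

2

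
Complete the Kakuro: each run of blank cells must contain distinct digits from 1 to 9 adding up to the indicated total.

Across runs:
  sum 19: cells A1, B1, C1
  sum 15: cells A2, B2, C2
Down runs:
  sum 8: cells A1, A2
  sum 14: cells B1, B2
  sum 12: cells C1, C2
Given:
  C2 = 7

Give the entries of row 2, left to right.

C1 = 12 − 7 = 5 completes the 12 down.
Given what's placed, A1 must be 6 to fit the 19 across and 8 down.
B1 = 19 − 11 = 8 completes the 19 across.
A2 = 8 − 6 = 2 completes the 8 down.
B2 = 15 − 9 = 6 completes the 15 across.

2 6 7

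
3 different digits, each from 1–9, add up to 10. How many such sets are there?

4

3 distinct digits from 1–9 sum between 6 and 24.
Enumerating: {1,2,7}, {1,3,6}, {1,4,5}, {2,3,5}.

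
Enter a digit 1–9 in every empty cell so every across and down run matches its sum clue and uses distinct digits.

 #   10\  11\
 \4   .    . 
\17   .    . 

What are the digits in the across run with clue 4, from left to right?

4 in 2 cells must be {1,3}; 17 in 2 cells must be {8,9}.
The 4 across and the 11 down share only 3, so R1C2 = 3.
R2C2 = 11 − 3 = 8 completes the 11 down.
R1C1 = 4 − 3 = 1 completes the 4 across.
R2C1 = 17 − 8 = 9 completes the 17 across.

1 3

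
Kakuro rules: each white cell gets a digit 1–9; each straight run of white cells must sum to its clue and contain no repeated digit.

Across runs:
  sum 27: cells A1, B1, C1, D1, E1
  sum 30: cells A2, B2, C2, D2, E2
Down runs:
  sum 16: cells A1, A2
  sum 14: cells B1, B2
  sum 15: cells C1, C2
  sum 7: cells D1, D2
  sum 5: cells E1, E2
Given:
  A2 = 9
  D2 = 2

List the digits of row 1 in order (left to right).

16 in 2 cells must be {7,9}.
A1 = 16 − 9 = 7 completes the 16 down.
D1 = 7 − 2 = 5 completes the 7 down.
Given what's placed, E2 must be 4 to fit the 30 across and 5 down.
E1 = 5 − 4 = 1 completes the 5 down.
Given what's placed, B2 must be 8 to fit the 30 across and 14 down.
C2 = 30 − 23 = 7 completes the 30 across.
B1 = 14 − 8 = 6 completes the 14 down.
C1 = 27 − 19 = 8 completes the 27 across.

7, 6, 8, 5, 1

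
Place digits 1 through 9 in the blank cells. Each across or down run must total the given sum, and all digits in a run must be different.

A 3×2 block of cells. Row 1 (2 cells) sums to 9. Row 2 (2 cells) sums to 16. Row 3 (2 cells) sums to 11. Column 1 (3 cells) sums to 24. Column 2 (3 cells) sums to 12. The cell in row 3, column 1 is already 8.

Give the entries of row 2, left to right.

9 7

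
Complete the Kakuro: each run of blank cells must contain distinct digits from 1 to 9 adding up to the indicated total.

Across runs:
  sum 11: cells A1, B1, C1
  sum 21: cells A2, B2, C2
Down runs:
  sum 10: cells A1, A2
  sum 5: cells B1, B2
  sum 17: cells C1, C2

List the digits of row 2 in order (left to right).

8, 4, 9

17 in 2 cells must be {8,9}.
The 11 across and the 17 down share only 8, so C1 = 8.
The 21 across and the 5 down share only 4, so B2 = 4.
C2 = 17 − 8 = 9 completes the 17 down.
B1 = 5 − 4 = 1 completes the 5 down.
A2 = 21 − 13 = 8 completes the 21 across.
A1 = 11 − 9 = 2 completes the 11 across.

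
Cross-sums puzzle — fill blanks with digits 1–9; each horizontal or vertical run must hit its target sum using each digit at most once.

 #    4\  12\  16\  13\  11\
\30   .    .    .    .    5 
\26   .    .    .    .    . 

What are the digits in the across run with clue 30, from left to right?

3 9 7 6 5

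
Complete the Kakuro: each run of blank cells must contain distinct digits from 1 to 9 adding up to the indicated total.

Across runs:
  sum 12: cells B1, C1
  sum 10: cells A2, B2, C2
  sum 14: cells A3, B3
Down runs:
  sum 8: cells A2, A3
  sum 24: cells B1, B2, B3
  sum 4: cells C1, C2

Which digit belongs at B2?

24 in 3 cells must be {7,8,9}; 4 in 2 cells must be {1,3}.
The 12 across and the 4 down share only 3, so C1 = 3.
Intersecting the 10 across with the 24 down forces B2 = 7.
C2 = 4 − 3 = 1 completes the 4 down.
B1 = 12 − 3 = 9 completes the 12 across.
A2 = 10 − 8 = 2 completes the 10 across.
A3 = 8 − 2 = 6 completes the 8 down.
B3 = 14 − 6 = 8 completes the 14 across.

7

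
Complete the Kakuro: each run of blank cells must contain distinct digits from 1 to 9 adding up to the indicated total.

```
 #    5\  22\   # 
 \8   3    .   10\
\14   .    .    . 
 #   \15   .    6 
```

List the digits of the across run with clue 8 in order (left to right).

R1C2 = 8 − 3 = 5 completes the 8 across.
R2C1 = 5 − 3 = 2 completes the 5 down.
R2C3 = 10 − 6 = 4 completes the 10 down.
R3C2 = 15 − 6 = 9 completes the 15 across.
R2C2 = 14 − 6 = 8 completes the 14 across.

3 5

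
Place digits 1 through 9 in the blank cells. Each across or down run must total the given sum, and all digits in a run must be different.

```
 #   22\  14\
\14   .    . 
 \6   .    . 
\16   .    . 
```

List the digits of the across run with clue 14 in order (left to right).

8 6

16 in 2 cells must be {7,9}.
The 6 across and the 22 down share only 5, so R2C1 = 5.
R2C2 = 6 − 5 = 1 completes the 6 across.
Given what's placed, R3C1 must be 9 to fit the 16 across and 22 down.
R3C2 = 16 − 9 = 7 completes the 16 across.
R1C1 = 22 − 14 = 8 completes the 22 down.
R1C2 = 14 − 8 = 6 completes the 14 across.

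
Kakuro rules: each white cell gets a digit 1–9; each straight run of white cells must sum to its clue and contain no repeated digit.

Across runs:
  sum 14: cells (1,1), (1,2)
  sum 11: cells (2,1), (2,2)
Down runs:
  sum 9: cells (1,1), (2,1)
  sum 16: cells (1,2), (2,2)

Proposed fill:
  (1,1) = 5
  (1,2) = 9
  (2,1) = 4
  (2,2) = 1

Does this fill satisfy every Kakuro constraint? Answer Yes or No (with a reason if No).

No — the across run (2,1)–(2,2) sums to 5, not 11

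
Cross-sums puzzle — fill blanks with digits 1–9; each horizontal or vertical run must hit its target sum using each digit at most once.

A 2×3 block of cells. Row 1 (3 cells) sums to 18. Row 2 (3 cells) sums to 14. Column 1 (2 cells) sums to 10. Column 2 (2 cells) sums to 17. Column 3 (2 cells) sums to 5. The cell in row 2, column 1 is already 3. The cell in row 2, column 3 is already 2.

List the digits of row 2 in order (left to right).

17 in 2 cells must be {8,9}.
(1,1) = 10 − 3 = 7 completes the 10 down.
(1,3) = 5 − 2 = 3 completes the 5 down.
(2,2) = 14 − 5 = 9 completes the 14 across.
(1,2) = 18 − 10 = 8 completes the 18 across.

3 9 2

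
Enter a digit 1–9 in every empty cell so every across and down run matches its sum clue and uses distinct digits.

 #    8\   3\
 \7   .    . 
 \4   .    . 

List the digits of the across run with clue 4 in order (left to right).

4 in 2 cells must be {1,3}; 3 in 2 cells must be {1,2}.
The 4 across and the 3 down share only 1, so R2C2 = 1.
R1C2 = 3 − 1 = 2 completes the 3 down.
R2C1 = 4 − 1 = 3 completes the 4 across.
R1C1 = 7 − 2 = 5 completes the 7 across.

3, 1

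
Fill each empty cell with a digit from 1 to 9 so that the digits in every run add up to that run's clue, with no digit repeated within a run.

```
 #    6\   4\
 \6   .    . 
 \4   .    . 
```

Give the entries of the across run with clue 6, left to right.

4 in 2 cells must be {1,3}.
The 6 across and the 4 down share only 1, so R1C2 = 1.
The 4 across and the 6 down share only 1, so R2C1 = 1.
R2C2 = 4 − 1 = 3 completes the 4 across.
R1C1 = 6 − 1 = 5 completes the 6 across.

5 1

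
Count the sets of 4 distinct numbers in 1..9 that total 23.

4 distinct digits from 1–9 sum between 10 and 30.

9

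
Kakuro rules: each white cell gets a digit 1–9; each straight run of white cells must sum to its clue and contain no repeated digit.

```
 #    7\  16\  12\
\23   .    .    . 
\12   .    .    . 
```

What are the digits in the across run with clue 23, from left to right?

6 9 8

23 in 3 cells must be {6,8,9}; 16 in 2 cells must be {7,9}.
The 23 across and the 7 down share only 6, so R1C1 = 6.
Given what's placed, R1C2 must be 9 to fit the 23 across and 16 down.
R1C3 = 23 − 15 = 8 completes the 23 across.
R2C1 = 7 − 6 = 1 completes the 7 down.
R2C2 = 16 − 9 = 7 completes the 16 down.
R2C3 = 12 − 8 = 4 completes the 12 across.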